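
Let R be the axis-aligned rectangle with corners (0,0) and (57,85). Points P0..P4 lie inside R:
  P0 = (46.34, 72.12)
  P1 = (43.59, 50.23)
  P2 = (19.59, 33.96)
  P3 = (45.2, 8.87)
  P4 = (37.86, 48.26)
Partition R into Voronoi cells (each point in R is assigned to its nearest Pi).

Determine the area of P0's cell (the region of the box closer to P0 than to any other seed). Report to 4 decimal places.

1. box [0,57]×[0,85]: [(0, 0) (57, 0) (57, 85) (0, 85)]
2. ⊥bis P0·P1 via (44.965,61.175): [(0, 66.8239) (57, 59.6631) (57, 85) (0, 85)]  |A|=1240.1224
3. ⊥bis P0·P2 via (32.965,53.04): [(0, 76.1483) (16.2061, 64.7879) (57, 59.6631) (57, 85) (0, 85)]  |A|=1164.5659
4. ⊥bis P0·P3 via (45.77,40.495): [(0, 76.1483) (16.2061, 64.7879) (57, 59.6631) (57, 85) (0, 85)]  |A|=1164.5659
5. ⊥bis P0·P4 via (42.1,60.19): [(0, 76.1483) (2.8812, 74.1286) (36.2469, 62.2702) (57, 59.6631) (57, 85) (0, 85)]  |A|=1087.7425
6. canonical 6-gon: [(0, 76.1483) (2.8812, 74.1286) (36.2469, 62.2702) (57, 59.6631) (57, 85) (0, 85)]
7. shoelace: 1087.7425

Area of P0's cell: 1087.7425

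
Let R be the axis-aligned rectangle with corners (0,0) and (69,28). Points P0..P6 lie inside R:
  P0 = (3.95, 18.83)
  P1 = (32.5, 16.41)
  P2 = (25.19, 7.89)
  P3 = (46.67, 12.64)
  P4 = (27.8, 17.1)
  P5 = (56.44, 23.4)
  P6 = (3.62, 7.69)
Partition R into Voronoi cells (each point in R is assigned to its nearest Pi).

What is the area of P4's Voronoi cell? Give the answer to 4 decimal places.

1. box [0,69]×[0,28]: [(0, 0) (69, 0) (69, 28) (0, 28)]
2. ⊥bis P4·P0 via (15.875,17.965): [(14.5719, 0) (69, 0) (69, 28) (16.6029, 28)]  |A|=1495.553
3. ⊥bis P4·P1 via (30.15,16.755): [(14.5719, 0) (27.6902, 0) (31.8009, 28) (16.6029, 28)]  |A|=396.4282
4. ⊥bis P4·P2 via (26.495,12.495): [(15.7001, 15.5541) (29.4036, 11.6707) (31.8009, 28) (16.6029, 28)]  |A|=211.1143
5. ⊥bis P4·P3 via (37.235,14.87): [(15.7001, 15.5541) (29.4036, 11.6707) (31.8009, 28) (16.6029, 28)]  |A|=211.1143
6. ⊥bis P4·P5 via (42.12,20.25): [(15.7001, 15.5541) (29.4036, 11.6707) (31.8009, 28) (16.6029, 28)]  |A|=211.1143
7. ⊥bis P4·P6 via (15.71,12.395): [(15.7001, 15.5541) (29.4036, 11.6707) (31.8009, 28) (16.6029, 28)]  |A|=211.1143
8. canonical 4-gon: [(15.7001, 15.5541) (29.4036, 11.6707) (31.8009, 28) (16.6029, 28)]
9. shoelace: 211.1143

Area of P4's cell: 211.1143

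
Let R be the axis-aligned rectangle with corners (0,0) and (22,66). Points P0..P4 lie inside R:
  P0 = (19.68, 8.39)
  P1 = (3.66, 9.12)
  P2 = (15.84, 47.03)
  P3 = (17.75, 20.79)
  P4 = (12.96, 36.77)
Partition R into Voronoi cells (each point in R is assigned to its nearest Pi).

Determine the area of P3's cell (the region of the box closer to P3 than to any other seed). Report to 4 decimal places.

Area of P3's cell: 218.1216

1. box [0,22]×[0,66]: [(0, 0) (22, 0) (22, 66) (0, 66)]
2. ⊥bis P3·P0 via (18.715,14.59): [(0, 11.6771) (22, 15.1013) (22, 66) (0, 66)]  |A|=1157.4377
3. ⊥bis P3·P1 via (10.705,14.955): [(0, 27.8799) (11.8875, 13.5273) (22, 15.1013) (22, 66) (0, 66)]  |A|=1061.1326
4. ⊥bis P3·P2 via (16.795,33.91): [(0, 32.6875) (0, 27.8799) (11.8875, 13.5273) (22, 15.1013) (22, 34.2889)]  |A|=345.8727
5. ⊥bis P3·P4 via (15.355,28.78): [(2.4567, 24.9137) (11.8875, 13.5273) (22, 15.1013) (22, 30.7718)]  |A|=218.1216
6. canonical 4-gon: [(2.4567, 24.9137) (11.8875, 13.5273) (22, 15.1013) (22, 30.7718)]
7. shoelace: 218.1216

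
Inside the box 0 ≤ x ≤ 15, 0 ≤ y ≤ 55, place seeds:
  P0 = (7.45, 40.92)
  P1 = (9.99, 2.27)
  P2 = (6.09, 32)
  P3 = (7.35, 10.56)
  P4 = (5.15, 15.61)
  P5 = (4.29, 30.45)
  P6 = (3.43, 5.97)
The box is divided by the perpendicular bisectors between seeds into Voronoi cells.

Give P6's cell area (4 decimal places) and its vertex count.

1. box [0,15]×[0,55]: [(0, 0) (15, 0) (15, 55) (0, 55)]
2. ⊥bis P6·P0 via (5.44,23.445): [(0, 24.0707) (0, 0) (15, 0) (15, 22.3454)]  |A|=348.1208
3. ⊥bis P6·P1 via (6.71,4.12): [(0, 24.0707) (0, 0) (4.3862, 0) (15, 18.8179) (15, 22.3454)]  |A|=248.2561
4. ⊥bis P6·P2 via (4.76,18.985): [(0, 19.4714) (0, 0) (4.3862, 0) (14.531, 17.9865)]  |A|=180.9164
5. ⊥bis P6·P3 via (5.39,8.265): [(0, 12.8682) (0, 0) (4.3862, 0) (7.8587, 6.1566)]  |A|=64.066
6. ⊥bis P6·P4 via (4.29,10.79): [(1.9431, 11.2087) (0, 11.5554) (0, 0) (4.3862, 0) (7.8587, 6.1566)]  |A|=62.7906
7. ⊥bis P6·P5 via (3.86,18.21): [(1.9431, 11.2087) (0, 11.5554) (0, 0) (4.3862, 0) (7.8587, 6.1566)]  |A|=62.7906
8. canonical 5-gon: [(1.9431, 11.2087) (0, 11.5554) (0, 0) (4.3862, 0) (7.8587, 6.1566)]
9. shoelace: 62.7906

Area of P6's cell: 62.7906 (5 vertices)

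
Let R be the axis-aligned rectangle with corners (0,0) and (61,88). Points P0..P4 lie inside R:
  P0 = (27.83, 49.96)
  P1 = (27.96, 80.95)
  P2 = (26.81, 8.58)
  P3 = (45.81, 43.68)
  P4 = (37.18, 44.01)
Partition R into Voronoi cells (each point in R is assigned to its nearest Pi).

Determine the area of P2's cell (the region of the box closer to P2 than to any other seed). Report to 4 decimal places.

Area of P2's cell: 1518.6407

1. box [0,61]×[0,88]: [(0, 0) (61, 0) (61, 88) (0, 88)]
2. ⊥bis P2·P0 via (27.32,29.27): [(0, 29.9434) (0, 0) (61, 0) (61, 28.4398)]  |A|=1780.6885
3. ⊥bis P2·P1 via (27.385,44.765): [(0, 29.9434) (0, 0) (61, 0) (61, 28.4398)]  |A|=1780.6885
4. ⊥bis P2·P3 via (36.31,26.13): [(30.6614, 29.1876) (0, 29.9434) (0, 0) (61, 0) (61, 12.765)]  |A|=1542.9135
5. ⊥bis P2·P4 via (31.995,26.295): [(40.7262, 23.7395) (21.3258, 29.4178) (0, 29.9434) (0, 0) (61, 0) (61, 12.765)]  |A|=1518.6407
6. canonical 6-gon: [(40.7262, 23.7395) (21.3258, 29.4178) (0, 29.9434) (0, 0) (61, 0) (61, 12.765)]
7. shoelace: 1518.6407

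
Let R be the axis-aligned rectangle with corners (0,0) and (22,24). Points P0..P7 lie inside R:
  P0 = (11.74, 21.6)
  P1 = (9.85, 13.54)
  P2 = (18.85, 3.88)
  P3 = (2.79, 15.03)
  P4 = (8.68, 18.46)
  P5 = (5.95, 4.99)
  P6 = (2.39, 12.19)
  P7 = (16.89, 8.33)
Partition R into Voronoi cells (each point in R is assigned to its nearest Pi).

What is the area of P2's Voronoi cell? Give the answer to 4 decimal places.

1. box [0,22]×[0,24]: [(0, 0) (22, 0) (22, 24) (0, 24)]
2. ⊥bis P2·P0 via (15.295,12.74): [(0, 6.603) (0, 0) (22, 0) (22, 15.4303)]  |A|=242.3667
3. ⊥bis P2·P1 via (14.35,8.71): [(21.2327, 15.1225) (5.0013, 0) (22, 0) (22, 15.4303)]  |A|=134.4511
4. ⊥bis P2·P3 via (10.82,9.455): [(21.2327, 15.1225) (5.0013, 0) (22, 0) (22, 15.4303)]  |A|=134.4511
5. ⊥bis P2·P4 via (13.765,11.17): [(21.2327, 15.1225) (5.0013, 0) (22, 0) (22, 15.4303)]  |A|=134.4511
6. ⊥bis P2·P5 via (12.4,4.435): [(21.2327, 15.1225) (12.63, 7.1075) (12.0184, 0) (22, 0) (22, 15.4303)]  |A|=109.5141
7. ⊥bis P2·P6 via (10.62,8.035): [(21.2327, 15.1225) (12.63, 7.1075) (12.0184, 0) (22, 0) (22, 15.4303)]  |A|=109.5141
8. ⊥bis P2·P7 via (17.87,6.105): [(12.3339, 3.6666) (12.0184, 0) (22, 0) (22, 7.9241)]  |A|=56.5968
9. canonical 4-gon: [(12.3339, 3.6666) (12.0184, 0) (22, 0) (22, 7.9241)]
10. shoelace: 56.5968

Area of P2's cell: 56.5968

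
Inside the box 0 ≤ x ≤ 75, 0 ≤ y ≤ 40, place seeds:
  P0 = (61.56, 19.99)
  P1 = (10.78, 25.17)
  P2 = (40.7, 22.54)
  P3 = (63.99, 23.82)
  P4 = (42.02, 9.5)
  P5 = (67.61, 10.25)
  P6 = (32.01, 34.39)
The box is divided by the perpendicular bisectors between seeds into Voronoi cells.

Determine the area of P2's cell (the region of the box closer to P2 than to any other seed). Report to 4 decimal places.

1. box [0,75]×[0,40]: [(0, 0) (75, 0) (75, 40) (0, 40)]
2. ⊥bis P2·P0 via (51.13,21.265): [(0, 0) (48.5305, 0) (53.4202, 40) (0, 40)]  |A|=2039.0145
3. ⊥bis P2·P1 via (25.74,23.855): [(23.6431, 0) (48.5305, 0) (53.4202, 40) (27.1592, 40)]  |A|=1022.9688
4. ⊥bis P2·P3 via (52.345,23.18): [(23.6431, 0) (48.5305, 0) (52.0408, 28.7155) (51.4206, 40) (27.1592, 40)]  |A|=1011.6863
5. ⊥bis P2·P4 via (41.36,16.02): [(24.9049, 14.3543) (50.6032, 16.9557) (52.0408, 28.7155) (51.4206, 40) (27.1592, 40)]  |A|=617.8958
6. ⊥bis P2·P5 via (54.155,16.395): [(24.9049, 14.3543) (50.6032, 16.9557) (52.0408, 28.7155) (51.4206, 40) (27.1592, 40)]  |A|=617.8958
7. ⊥bis P2·P6 via (36.355,28.465): [(25.4417, 20.4619) (24.9049, 14.3543) (50.6032, 16.9557) (52.0408, 28.7155) (51.4463, 39.532)]  |A|=374.5544
8. canonical 5-gon: [(25.4417, 20.4619) (24.9049, 14.3543) (50.6032, 16.9557) (52.0408, 28.7155) (51.4463, 39.532)]
9. shoelace: 374.5544

Area of P2's cell: 374.5544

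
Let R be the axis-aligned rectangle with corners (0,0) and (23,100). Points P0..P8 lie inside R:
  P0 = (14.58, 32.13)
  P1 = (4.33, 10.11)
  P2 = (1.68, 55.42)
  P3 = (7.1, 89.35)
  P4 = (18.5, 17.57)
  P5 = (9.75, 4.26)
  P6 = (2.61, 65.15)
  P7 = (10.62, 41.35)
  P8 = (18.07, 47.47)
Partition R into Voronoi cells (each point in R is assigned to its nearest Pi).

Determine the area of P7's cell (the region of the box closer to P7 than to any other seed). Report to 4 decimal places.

Area of P7's cell: 201.5953

1. box [0,23]×[0,100]: [(0, 0) (23, 0) (23, 100) (0, 100)]
2. ⊥bis P7·P0 via (12.6,36.74): [(0, 31.3283) (23, 41.2068) (23, 100) (0, 100)]  |A|=1465.8464
3. ⊥bis P7·P1 via (7.475,25.73): [(0, 31.3283) (23, 41.2068) (23, 100) (0, 100)]  |A|=1465.8464
4. ⊥bis P7·P2 via (6.15,48.385): [(0, 44.4773) (0, 31.3283) (23, 41.2068) (23, 59.0914)]  |A|=356.8867
5. ⊥bis P7·P3 via (8.86,65.35): [(0, 44.4773) (0, 31.3283) (23, 41.2068) (23, 59.0914)]  |A|=356.8867
6. ⊥bis P7·P4 via (14.56,29.46): [(0, 44.4773) (0, 31.3283) (23, 41.2068) (23, 59.0914)]  |A|=356.8867
7. ⊥bis P7·P5 via (10.185,22.805): [(0, 44.4773) (0, 31.3283) (23, 41.2068) (23, 59.0914)]  |A|=356.8867
8. ⊥bis P7·P6 via (6.615,53.25): [(21.9059, 58.3962) (0, 44.4773) (0, 31.3283) (23, 41.2068) (23, 58.7644)]  |A|=356.7078
9. ⊥bis P7·P8 via (14.345,44.41): [(9.389, 50.443) (0, 44.4773) (0, 31.3283) (18.5474, 39.2944)]  |A|=201.5953
10. canonical 4-gon: [(9.389, 50.443) (0, 44.4773) (0, 31.3283) (18.5474, 39.2944)]
11. shoelace: 201.5953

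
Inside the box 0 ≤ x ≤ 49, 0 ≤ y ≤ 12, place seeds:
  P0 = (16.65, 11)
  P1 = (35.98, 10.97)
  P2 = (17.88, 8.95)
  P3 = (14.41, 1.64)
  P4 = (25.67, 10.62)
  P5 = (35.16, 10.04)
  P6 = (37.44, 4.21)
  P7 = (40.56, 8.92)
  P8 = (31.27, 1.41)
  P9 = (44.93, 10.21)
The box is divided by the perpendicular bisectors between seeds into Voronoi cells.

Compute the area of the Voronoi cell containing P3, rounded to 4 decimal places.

Area of P3's cell: 154.0115

1. box [0,49]×[0,12]: [(0, 0) (49, 0) (49, 12) (0, 12)]
2. ⊥bis P3·P0 via (15.53,6.32): [(0, 10.0366) (0, 0) (41.9386, 0)]  |A|=210.4599
3. ⊥bis P3·P1 via (25.195,6.305): [(26.3038, 3.7417) (0, 10.0366) (0, 0) (27.9222, 0)]  |A|=184.2377
4. ⊥bis P3·P2 via (16.145,5.295): [(12.4156, 7.0653) (0, 10.0366) (0, 0) (27.2996, 0)]  |A|=158.7453
5. ⊥bis P3·P4 via (20.04,6.13): [(23.4844, 1.811) (12.4156, 7.0653) (0, 10.0366) (0, 0) (24.9288, 0)]  |A|=156.5985
6. ⊥bis P3·P5 via (24.785,5.84): [(23.4844, 1.811) (12.4156, 7.0653) (0, 10.0366) (0, 0) (24.9288, 0)]  |A|=156.5985
7. ⊥bis P3·P6 via (25.925,2.925): [(23.4844, 1.811) (12.4156, 7.0653) (0, 10.0366) (0, 0) (24.9288, 0)]  |A|=156.5985
8. ⊥bis P3·P7 via (27.485,5.28): [(23.4844, 1.811) (12.4156, 7.0653) (0, 10.0366) (0, 0) (24.9288, 0)]  |A|=156.5985
9. ⊥bis P3·P8 via (22.84,1.525): [(22.848, 2.1131) (12.4156, 7.0653) (0, 10.0366) (0, 0) (22.8192, 0)]  |A|=154.0115
10. ⊥bis P3·P9 via (29.67,5.925): [(22.848, 2.1131) (12.4156, 7.0653) (0, 10.0366) (0, 0) (22.8192, 0)]  |A|=154.0115
11. canonical 5-gon: [(22.848, 2.1131) (12.4156, 7.0653) (0, 10.0366) (0, 0) (22.8192, 0)]
12. shoelace: 154.0115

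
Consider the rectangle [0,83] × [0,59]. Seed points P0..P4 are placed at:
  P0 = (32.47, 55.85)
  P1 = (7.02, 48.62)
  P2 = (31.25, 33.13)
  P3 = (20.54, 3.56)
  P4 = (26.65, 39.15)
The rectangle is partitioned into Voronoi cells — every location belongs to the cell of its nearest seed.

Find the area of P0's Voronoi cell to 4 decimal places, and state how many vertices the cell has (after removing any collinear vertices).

Area of P0's cell: 933.6728 (5 vertices)

1. box [0,83]×[0,59]: [(0, 0) (83, 0) (83, 59) (0, 59)]
2. ⊥bis P0·P1 via (19.745,52.235): [(34.5843, 0) (83, 0) (83, 59) (17.8232, 59)]  |A|=3350.9814
3. ⊥bis P0·P2 via (31.86,44.49): [(21.7917, 45.0306) (83, 41.7439) (83, 59) (17.8232, 59)]  |A|=983.3472
4. ⊥bis P0·P3 via (26.505,29.705): [(21.7917, 45.0306) (83, 41.7439) (83, 59) (17.8232, 59)]  |A|=983.3472
5. ⊥bis P0·P4 via (29.56,47.5): [(20.1594, 50.7761) (39.3512, 44.0877) (83, 41.7439) (83, 59) (17.8232, 59)]  |A|=933.6728
6. canonical 5-gon: [(20.1594, 50.7761) (39.3512, 44.0877) (83, 41.7439) (83, 59) (17.8232, 59)]
7. shoelace: 933.6728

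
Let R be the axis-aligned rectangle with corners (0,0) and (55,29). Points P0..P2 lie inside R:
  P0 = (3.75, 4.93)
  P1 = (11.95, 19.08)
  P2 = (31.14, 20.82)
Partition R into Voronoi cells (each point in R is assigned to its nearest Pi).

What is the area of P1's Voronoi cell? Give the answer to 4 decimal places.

1. box [0,55]×[0,29]: [(0, 0) (55, 0) (55, 29) (0, 29)]
2. ⊥bis P1·P0 via (7.85,12.005): [(0, 16.5541) (28.5659, 0) (55, 0) (55, 29) (0, 29)]  |A|=1358.558
3. ⊥bis P1·P2 via (21.545,19.95): [(0, 16.5541) (23.0649, 3.1879) (20.7244, 29) (0, 29)]  |A|=411.0015
4. canonical 4-gon: [(0, 16.5541) (23.0649, 3.1879) (20.7244, 29) (0, 29)]
5. shoelace: 411.0015

Area of P1's cell: 411.0015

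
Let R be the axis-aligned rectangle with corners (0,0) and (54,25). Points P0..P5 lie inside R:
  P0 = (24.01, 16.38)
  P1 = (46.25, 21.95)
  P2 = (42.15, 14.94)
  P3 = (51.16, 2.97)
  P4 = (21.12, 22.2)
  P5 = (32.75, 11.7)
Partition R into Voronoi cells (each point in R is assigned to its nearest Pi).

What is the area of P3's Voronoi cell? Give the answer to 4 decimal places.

1. box [0,54]×[0,25]: [(0, 0) (54, 0) (54, 25) (0, 25)]
2. ⊥bis P3·P0 via (37.585,9.675): [(32.8063, 0) (54, 0) (54, 25) (45.1544, 25)]  |A|=375.4917
3. ⊥bis P3·P1 via (48.705,12.46): [(37.5331, 9.5699) (32.8063, 0) (54, 0) (54, 13.8298)]  |A|=215.2777
4. ⊥bis P3·P2 via (46.655,8.955): [(52.6764, 13.4874) (34.7581, 0) (54, 0) (54, 13.8298)]  |A|=138.9143
5. ⊥bis P3·P4 via (36.14,12.585): [(52.6764, 13.4874) (34.7581, 0) (54, 0) (54, 13.8298)]  |A|=138.9143
6. ⊥bis P3·P5 via (41.955,7.335): [(52.6764, 13.4874) (40.5408, 4.3528) (38.4768, 0) (54, 0) (54, 13.8298)]  |A|=130.821
7. canonical 5-gon: [(52.6764, 13.4874) (40.5408, 4.3528) (38.4768, 0) (54, 0) (54, 13.8298)]
8. shoelace: 130.821

Area of P3's cell: 130.8210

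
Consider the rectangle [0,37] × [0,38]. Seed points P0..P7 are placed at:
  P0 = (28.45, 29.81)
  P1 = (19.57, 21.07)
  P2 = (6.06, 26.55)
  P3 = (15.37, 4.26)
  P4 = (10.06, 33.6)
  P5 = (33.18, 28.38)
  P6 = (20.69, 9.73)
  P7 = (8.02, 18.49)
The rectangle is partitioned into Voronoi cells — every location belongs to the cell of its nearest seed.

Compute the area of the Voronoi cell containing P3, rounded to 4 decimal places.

1. box [0,37]×[0,38]: [(0, 0) (37, 0) (37, 38) (0, 38)]
2. ⊥bis P3·P0 via (21.91,17.035): [(0, 28.2515) (0, 0) (37, 0) (37, 9.3099)]  |A|=694.8861
3. ⊥bis P3·P1 via (17.47,12.665): [(0, 17.0299) (0, 0) (37, 0) (37, 7.7854)]  |A|=459.0832
4. ⊥bis P3·P2 via (10.715,15.405): [(9.1387, 14.7466) (0, 10.9296) (0, 0) (37, 0) (37, 7.7854)]  |A|=431.2089
5. ⊥bis P3·P4 via (12.715,18.93): [(9.1387, 14.7466) (0, 10.9296) (0, 0) (37, 0) (37, 7.7854)]  |A|=431.2089
6. ⊥bis P3·P5 via (24.275,16.32): [(35.2367, 8.226) (9.1387, 14.7466) (0, 10.9296) (0, 0) (37, 0) (37, 6.924)]  |A|=430.4494
7. ⊥bis P3·P6 via (18.03,6.995): [(10.3783, 14.4369) (9.1387, 14.7466) (0, 10.9296) (0, 0) (25.2222, 0)]  |A|=242.5615
8. ⊥bis P3·P7 via (11.695,11.375): [(12.8912, 11.9929) (0, 5.3344) (0, 0) (25.2222, 0)]  |A|=185.6266
9. canonical 4-gon: [(12.8912, 11.9929) (0, 5.3344) (0, 0) (25.2222, 0)]
10. shoelace: 185.6266

Area of P3's cell: 185.6266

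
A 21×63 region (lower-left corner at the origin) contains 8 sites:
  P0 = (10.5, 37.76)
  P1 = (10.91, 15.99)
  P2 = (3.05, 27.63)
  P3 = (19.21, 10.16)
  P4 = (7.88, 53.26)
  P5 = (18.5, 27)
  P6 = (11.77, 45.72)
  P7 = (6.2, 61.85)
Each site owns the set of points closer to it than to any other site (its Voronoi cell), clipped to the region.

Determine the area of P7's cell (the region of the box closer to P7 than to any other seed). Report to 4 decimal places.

Area of P7's cell: 100.1344

1. box [0,21]×[0,63]: [(0, 0) (21, 0) (21, 63) (0, 63)]
2. ⊥bis P7·P0 via (8.35,49.805): [(0, 48.3145) (21, 52.063) (21, 63) (0, 63)]  |A|=269.0358
3. ⊥bis P7·P1 via (8.555,38.92): [(0, 48.3145) (21, 52.063) (21, 63) (0, 63)]  |A|=269.0358
4. ⊥bis P7·P2 via (4.625,44.74): [(0, 48.3145) (21, 52.063) (21, 63) (0, 63)]  |A|=269.0358
5. ⊥bis P7·P3 via (12.705,36.005): [(0, 48.3145) (21, 52.063) (21, 63) (0, 63)]  |A|=269.0358
6. ⊥bis P7·P4 via (7.04,57.555): [(0, 56.1781) (21, 60.2852) (21, 63) (0, 63)]  |A|=100.1344
7. ⊥bis P7·P5 via (12.35,44.425): [(0, 56.1781) (21, 60.2852) (21, 63) (0, 63)]  |A|=100.1344
8. ⊥bis P7·P6 via (8.985,53.785): [(0, 56.1781) (21, 60.2852) (21, 63) (0, 63)]  |A|=100.1344
9. canonical 4-gon: [(0, 56.1781) (21, 60.2852) (21, 63) (0, 63)]
10. shoelace: 100.1344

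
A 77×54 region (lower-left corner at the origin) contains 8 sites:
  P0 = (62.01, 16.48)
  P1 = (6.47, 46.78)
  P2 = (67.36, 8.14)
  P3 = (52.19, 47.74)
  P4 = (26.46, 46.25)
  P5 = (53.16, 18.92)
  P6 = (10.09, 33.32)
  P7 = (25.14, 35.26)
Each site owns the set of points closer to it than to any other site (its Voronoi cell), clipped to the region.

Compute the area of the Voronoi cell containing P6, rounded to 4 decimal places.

1. box [0,77]×[0,54]: [(0, 0) (77, 0) (77, 54) (0, 54)]
2. ⊥bis P6·P0 via (36.05,24.9): [(0, 0) (27.9738, 0) (45.4884, 54) (0, 54)]  |A|=1983.4807
3. ⊥bis P6·P1 via (8.28,40.05): [(0, 37.8231) (0, 0) (27.9738, 0) (44.0873, 49.6802)]  |A|=1528.6329
4. ⊥bis P6·P2 via (38.725,20.73): [(0, 37.8231) (0, 0) (27.9738, 0) (44.0873, 49.6802)]  |A|=1528.6329
5. ⊥bis P6·P3 via (31.14,40.53): [(29.3623, 45.72) (0, 37.8231) (0, 0) (27.9738, 0) (36.2657, 25.5651)]  |A|=1366.5733
6. ⊥bis P6·P4 via (18.275,39.785): [(16.3511, 42.2207) (0, 37.8231) (0, 0) (27.9738, 0) (34.2982, 19.4989)]  |A|=1146.5867
7. ⊥bis P6·P5 via (31.625,26.12): [(30.8647, 23.8459) (16.3511, 42.2207) (0, 37.8231) (0, 0) (22.8921, 0)]  |A|=1038.7765
8. ⊥bis P6·P7 via (17.615,34.29): [(16.6398, 41.8552) (16.3511, 42.2207) (0, 37.8231) (0, 0) (22.0351, 0)]  |A|=779.4498
9. canonical 5-gon: [(16.6398, 41.8552) (16.3511, 42.2207) (0, 37.8231) (0, 0) (22.0351, 0)]
10. shoelace: 779.4498

Area of P6's cell: 779.4498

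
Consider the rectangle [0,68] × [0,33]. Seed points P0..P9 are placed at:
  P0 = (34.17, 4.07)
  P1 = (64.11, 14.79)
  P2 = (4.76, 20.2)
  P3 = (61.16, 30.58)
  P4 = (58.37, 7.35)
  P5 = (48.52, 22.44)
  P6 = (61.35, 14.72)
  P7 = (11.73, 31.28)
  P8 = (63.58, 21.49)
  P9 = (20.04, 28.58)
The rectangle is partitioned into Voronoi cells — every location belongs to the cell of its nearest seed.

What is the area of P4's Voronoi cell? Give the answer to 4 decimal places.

Area of P4's cell: 239.0424

1. box [0,68]×[0,33]: [(0, 0) (68, 0) (68, 33) (0, 33)]
2. ⊥bis P4·P0 via (46.27,5.71): [(47.0439, 0) (68, 0) (68, 33) (42.5712, 33)]  |A|=765.3507
3. ⊥bis P4·P1 via (61.24,11.07): [(43.7105, 24.5941) (47.0439, 0) (68, 0) (68, 5.8546)]  |A|=328.801
4. ⊥bis P4·P2 via (31.565,13.775): [(43.7105, 24.5941) (47.0439, 0) (68, 0) (68, 5.8546)]  |A|=328.801
5. ⊥bis P4·P3 via (59.765,18.965): [(49.3919, 20.2108) (44.2204, 20.832) (47.0439, 0) (68, 0) (68, 5.8546)]  |A|=319.2313
6. ⊥bis P4·P5 via (53.445,14.895): [(54.9819, 15.8982) (45.7095, 9.8456) (47.0439, 0) (68, 0) (68, 5.8546)]  |A|=254.3747
7. ⊥bis P4·P6 via (59.86,11.035): [(62.8551, 9.824) (52.2472, 14.1132) (45.7095, 9.8456) (47.0439, 0) (68, 0) (68, 5.8546)]  |A|=239.0424
8. ⊥bis P4·P7 via (35.05,19.315): [(62.8551, 9.824) (52.2472, 14.1132) (45.7095, 9.8456) (47.0439, 0) (68, 0) (68, 5.8546)]  |A|=239.0424
9. ⊥bis P4·P8 via (60.975,14.42): [(62.8551, 9.824) (52.2472, 14.1132) (45.7095, 9.8456) (47.0439, 0) (68, 0) (68, 5.8546)]  |A|=239.0424
10. ⊥bis P4·P9 via (39.205,17.965): [(62.8551, 9.824) (52.2472, 14.1132) (45.7095, 9.8456) (47.0439, 0) (68, 0) (68, 5.8546)]  |A|=239.0424
11. canonical 6-gon: [(62.8551, 9.824) (52.2472, 14.1132) (45.7095, 9.8456) (47.0439, 0) (68, 0) (68, 5.8546)]
12. shoelace: 239.0424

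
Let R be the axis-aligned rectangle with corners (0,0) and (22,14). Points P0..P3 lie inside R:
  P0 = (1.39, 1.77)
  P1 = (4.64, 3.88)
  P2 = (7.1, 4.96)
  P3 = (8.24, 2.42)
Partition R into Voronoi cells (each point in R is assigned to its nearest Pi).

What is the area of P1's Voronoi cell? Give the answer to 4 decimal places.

Area of P1's cell: 44.0626

1. box [0,22]×[0,14]: [(0, 0) (22, 0) (22, 14) (0, 14)]
2. ⊥bis P1·P0 via (3.015,2.825): [(0, 7.469) (4.8491, 0) (22, 0) (22, 14) (0, 14)]  |A|=289.8912
3. ⊥bis P1·P2 via (5.87,4.42): [(0, 7.469) (4.8491, 0) (7.8105, 0) (1.6641, 14) (0, 14)]  |A|=48.2137
4. ⊥bis P1·P3 via (6.44,3.15): [(0, 7.469) (4.8491, 0) (5.1625, 0) (6.434, 3.1353) (1.6641, 14) (0, 14)]  |A|=44.0626
5. canonical 6-gon: [(0, 7.469) (4.8491, 0) (5.1625, 0) (6.434, 3.1353) (1.6641, 14) (0, 14)]
6. shoelace: 44.0626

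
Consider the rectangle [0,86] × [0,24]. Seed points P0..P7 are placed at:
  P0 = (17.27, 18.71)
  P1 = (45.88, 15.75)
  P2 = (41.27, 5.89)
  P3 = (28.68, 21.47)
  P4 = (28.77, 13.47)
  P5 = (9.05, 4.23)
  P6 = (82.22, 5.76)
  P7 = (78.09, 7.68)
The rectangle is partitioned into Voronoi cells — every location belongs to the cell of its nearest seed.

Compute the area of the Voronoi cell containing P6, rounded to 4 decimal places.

1. box [0,86]×[0,24]: [(0, 0) (86, 0) (86, 24) (0, 24)]
2. ⊥bis P6·P0 via (49.745,12.235): [(47.3055, 0) (86, 0) (86, 24) (52.0908, 24)]  |A|=871.2445
3. ⊥bis P6·P1 via (64.05,10.755): [(61.0934, 0) (86, 0) (86, 24) (67.6911, 24)]  |A|=518.5859
4. ⊥bis P6·P2 via (61.745,5.825): [(61.7339, 2.3299) (61.7265, 0) (86, 0) (86, 24) (67.6911, 24)]  |A|=517.8484
5. ⊥bis P6·P3 via (55.45,13.615): [(61.7339, 2.3299) (61.7265, 0) (86, 0) (86, 24) (67.6911, 24)]  |A|=517.8484
6. ⊥bis P6·P4 via (55.495,9.615): [(61.7339, 2.3299) (61.7265, 0) (86, 0) (86, 24) (67.6911, 24)]  |A|=517.8484
7. ⊥bis P6·P5 via (45.635,4.995): [(61.7339, 2.3299) (61.7265, 0) (86, 0) (86, 24) (67.6911, 24)]  |A|=517.8484
8. ⊥bis P6·P7 via (80.155,6.72): [(77.0309, 0) (86, 0) (86, 19.2928)]  |A|=86.5194
9. canonical 3-gon: [(77.0309, 0) (86, 0) (86, 19.2928)]
10. shoelace: 86.5194

Area of P6's cell: 86.5194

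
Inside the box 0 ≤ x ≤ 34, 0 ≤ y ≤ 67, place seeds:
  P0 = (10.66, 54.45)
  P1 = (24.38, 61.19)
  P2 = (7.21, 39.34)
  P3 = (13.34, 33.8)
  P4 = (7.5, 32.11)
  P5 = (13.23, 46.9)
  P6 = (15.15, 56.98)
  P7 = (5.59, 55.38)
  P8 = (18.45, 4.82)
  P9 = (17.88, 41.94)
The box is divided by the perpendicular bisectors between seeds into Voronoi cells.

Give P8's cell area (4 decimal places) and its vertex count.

1. box [0,34]×[0,67]: [(0, 0) (34, 0) (34, 67) (0, 67)]
2. ⊥bis P8·P0 via (14.555,29.635): [(0, 27.3504) (0, 0) (34, 0) (34, 32.6871)]  |A|=1020.6382
3. ⊥bis P8·P1 via (21.415,33.005): [(30.1625, 32.0848) (0, 27.3504) (0, 0) (34, 0) (34, 31.6811)]  |A|=1018.7079
4. ⊥bis P8·P2 via (12.83,22.08): [(0, 17.9024) (0, 0) (34, 0) (34, 28.9731)]  |A|=796.8848
5. ⊥bis P8·P3 via (15.895,19.31): [(0, 16.5073) (0, 0) (34, 0) (34, 22.5024)]  |A|=663.1647
6. ⊥bis P8·P4 via (12.975,18.465): [(14.4427, 19.0539) (0, 13.2588) (0, 0) (34, 0) (34, 22.5024)]  |A|=639.7066
7. ⊥bis P8·P5 via (15.84,25.86): [(14.4427, 19.0539) (0, 13.2588) (0, 0) (34, 0) (34, 22.5024)]  |A|=639.7066
8. ⊥bis P8·P6 via (16.8,30.9): [(14.4427, 19.0539) (0, 13.2588) (0, 0) (34, 0) (34, 22.5024)]  |A|=639.7066
9. ⊥bis P8·P7 via (12.02,30.1): [(14.4427, 19.0539) (0, 13.2588) (0, 0) (34, 0) (34, 22.5024)]  |A|=639.7066
10. ⊥bis P8·P9 via (18.165,23.38): [(14.4427, 19.0539) (0, 13.2588) (0, 0) (34, 0) (34, 22.5024)]  |A|=639.7066
11. canonical 5-gon: [(14.4427, 19.0539) (0, 13.2588) (0, 0) (34, 0) (34, 22.5024)]
12. shoelace: 639.7066

Area of P8's cell: 639.7066 (5 vertices)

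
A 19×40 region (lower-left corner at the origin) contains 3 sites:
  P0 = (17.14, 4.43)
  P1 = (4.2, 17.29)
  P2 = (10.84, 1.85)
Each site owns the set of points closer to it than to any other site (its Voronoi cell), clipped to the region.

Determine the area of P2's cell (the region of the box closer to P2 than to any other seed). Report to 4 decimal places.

Area of P2's cell: 117.9689

1. box [0,19]×[0,40]: [(0, 0) (19, 0) (19, 40) (0, 40)]
2. ⊥bis P2·P0 via (13.99,3.14): [(0, 37.3016) (0, 0) (15.2759, 0)]  |A|=284.9081
3. ⊥bis P2·P1 via (7.52,9.57): [(10.7822, 10.9729) (0, 6.336) (0, 0) (15.2759, 0)]  |A|=117.9689
4. canonical 4-gon: [(10.7822, 10.9729) (0, 6.336) (0, 0) (15.2759, 0)]
5. shoelace: 117.9689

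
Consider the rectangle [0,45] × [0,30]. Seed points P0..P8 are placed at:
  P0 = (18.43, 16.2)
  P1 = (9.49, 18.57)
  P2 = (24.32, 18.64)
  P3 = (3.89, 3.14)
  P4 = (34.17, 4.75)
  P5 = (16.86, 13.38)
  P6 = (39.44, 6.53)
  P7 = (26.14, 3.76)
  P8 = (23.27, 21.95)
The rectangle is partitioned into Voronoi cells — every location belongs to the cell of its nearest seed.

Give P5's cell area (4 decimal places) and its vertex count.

Area of P5's cell: 111.3367 (5 vertices)

1. box [0,45]×[0,30]: [(0, 0) (45, 0) (45, 30) (0, 30)]
2. ⊥bis P5·P0 via (17.645,14.79): [(0, 24.6136) (0, 0) (44.2105, 0)]  |A|=544.0903
3. ⊥bis P5·P1 via (13.175,15.975): [(13.8345, 16.9115) (1.9253, 0) (44.2105, 0)]  |A|=357.5522
4. ⊥bis P5·P2 via (20.59,16.01): [(23.9093, 11.3024) (13.8345, 16.9115) (1.9253, 0) (31.8786, 0)]  |A|=287.8617
5. ⊥bis P5·P3 via (10.375,8.26): [(23.9093, 11.3024) (13.8345, 16.9115) (8.9833, 10.0227) (16.8964, 0) (31.8786, 0)]  |A|=212.8365
6. ⊥bis P5·P4 via (25.515,9.065): [(25.5034, 9.0416) (23.9093, 11.3024) (13.8345, 16.9115) (8.9833, 10.0227) (16.8964, 0) (20.9956, 0)]  |A|=163.6366
7. ⊥bis P5·P6 via (28.15,9.955): [(25.5034, 9.0416) (23.9093, 11.3024) (13.8345, 16.9115) (8.9833, 10.0227) (16.8964, 0) (20.9956, 0)]  |A|=163.6366
8. ⊥bis P5·P7 via (21.5,8.57): [(24.0806, 11.0594) (23.9093, 11.3024) (13.8345, 16.9115) (8.9833, 10.0227) (15.0458, 2.3439)]  |A|=111.3367
9. ⊥bis P5·P8 via (20.065,17.665): [(24.0806, 11.0594) (23.9093, 11.3024) (13.8345, 16.9115) (8.9833, 10.0227) (15.0458, 2.3439)]  |A|=111.3367
10. canonical 5-gon: [(24.0806, 11.0594) (23.9093, 11.3024) (13.8345, 16.9115) (8.9833, 10.0227) (15.0458, 2.3439)]
11. shoelace: 111.3367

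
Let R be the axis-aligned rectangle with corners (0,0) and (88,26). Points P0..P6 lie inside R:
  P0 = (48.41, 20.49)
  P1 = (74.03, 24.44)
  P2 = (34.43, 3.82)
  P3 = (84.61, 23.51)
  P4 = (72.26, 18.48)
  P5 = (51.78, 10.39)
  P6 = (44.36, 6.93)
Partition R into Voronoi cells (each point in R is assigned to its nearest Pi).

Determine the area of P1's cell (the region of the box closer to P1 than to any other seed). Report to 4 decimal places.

1. box [0,88]×[0,26]: [(0, 0) (88, 0) (88, 26) (0, 26)]
2. ⊥bis P1·P0 via (61.22,22.465): [(64.6836, 0) (88, 0) (88, 26) (60.675, 26)]  |A|=658.3387
3. ⊥bis P1·P2 via (54.23,14.13): [(64.6836, 0) (88, 0) (88, 26) (60.675, 26)]  |A|=658.3387
4. ⊥bis P1·P3 via (79.32,23.975): [(64.6836, 0) (77.2126, 0) (79.498, 26) (60.675, 26)]  |A|=407.576
5. ⊥bis P1·P4 via (73.145,21.46): [(60.8102, 25.1232) (78.9475, 19.7368) (79.498, 26) (60.675, 26)]  |A|=66.5336
6. ⊥bis P1·P5 via (62.905,17.415): [(60.8102, 25.1232) (78.9475, 19.7368) (79.498, 26) (60.675, 26)]  |A|=66.5336
7. ⊥bis P1·P6 via (59.195,15.685): [(60.8102, 25.1232) (78.9475, 19.7368) (79.498, 26) (60.675, 26)]  |A|=66.5336
8. canonical 4-gon: [(60.8102, 25.1232) (78.9475, 19.7368) (79.498, 26) (60.675, 26)]
9. shoelace: 66.5336

Area of P1's cell: 66.5336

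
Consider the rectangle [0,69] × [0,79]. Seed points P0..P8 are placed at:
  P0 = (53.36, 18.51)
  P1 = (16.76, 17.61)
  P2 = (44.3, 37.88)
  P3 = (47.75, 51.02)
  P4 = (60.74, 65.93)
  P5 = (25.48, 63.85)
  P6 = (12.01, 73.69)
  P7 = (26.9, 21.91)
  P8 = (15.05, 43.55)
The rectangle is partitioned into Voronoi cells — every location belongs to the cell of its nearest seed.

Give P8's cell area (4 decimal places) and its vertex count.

1. box [0,69]×[0,79]: [(0, 0) (69, 0) (69, 79) (0, 79)]
2. ⊥bis P8·P0 via (34.205,31.03): [(0, 0) (13.9233, 0) (65.5589, 79) (0, 79)]  |A|=3139.5486
3. ⊥bis P8·P1 via (15.905,30.58): [(0, 29.5315) (34.7216, 31.8204) (65.5589, 79) (0, 79)]  |A|=2405.3344
4. ⊥bis P8·P2 via (29.675,40.715): [(0, 29.5315) (27.8632, 31.3683) (37.0964, 79) (0, 79)]  |A|=1572.6568
5. ⊥bis P8·P3 via (31.4,47.285): [(0, 29.5315) (27.8632, 31.3683) (31.1558, 48.354) (24.155, 79) (0, 79)]  |A|=1374.3561
6. ⊥bis P8·P4 via (37.895,54.74): [(0, 29.5315) (27.8632, 31.3683) (31.1558, 48.354) (24.155, 79) (0, 79)]  |A|=1374.3561
7. ⊥bis P8·P5 via (20.265,53.7): [(0, 64.112) (0, 29.5315) (27.8632, 31.3683) (31.1118, 48.127)]  |A|=768.4223
8. ⊥bis P8·P6 via (13.53,58.62): [(11.1553, 58.3805) (0, 57.2553) (0, 29.5315) (27.8632, 31.3683) (31.1118, 48.127)]  |A|=730.178
9. ⊥bis P8·P7 via (20.975,32.73): [(11.1553, 58.3805) (0, 57.2553) (0, 29.5315) (17.2053, 30.6657) (28.9765, 37.1116) (31.1118, 48.127)]  |A|=699.9634
10. canonical 6-gon: [(11.1553, 58.3805) (0, 57.2553) (0, 29.5315) (17.2053, 30.6657) (28.9765, 37.1116) (31.1118, 48.127)]
11. shoelace: 699.9634

Area of P8's cell: 699.9634 (6 vertices)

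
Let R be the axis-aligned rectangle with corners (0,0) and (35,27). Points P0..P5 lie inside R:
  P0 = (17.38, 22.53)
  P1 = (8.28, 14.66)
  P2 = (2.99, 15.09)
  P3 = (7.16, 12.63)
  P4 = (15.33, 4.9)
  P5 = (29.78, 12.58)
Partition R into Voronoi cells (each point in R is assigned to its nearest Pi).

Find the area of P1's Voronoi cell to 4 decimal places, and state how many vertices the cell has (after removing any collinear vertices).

Area of P1's cell: 83.4803 (4 vertices)

1. box [0,35]×[0,27]: [(0, 0) (35, 0) (35, 27) (0, 27)]
2. ⊥bis P1·P0 via (12.83,18.595): [(0, 0) (28.9116, 0) (5.5611, 27) (0, 27)]  |A|=465.381
3. ⊥bis P1·P2 via (5.635,14.875): [(4.4259, 0) (28.9116, 0) (6.5296, 25.8801)]  |A|=316.847
4. ⊥bis P1·P3 via (7.72,13.645): [(5.6288, 14.7988) (25.6811, 3.7354) (6.5296, 25.8801)]  |A|=116.086
5. ⊥bis P1·P4 via (11.805,9.78): [(5.6288, 14.7988) (13.0696, 10.6935) (17.1281, 13.6251) (6.5296, 25.8801)]  |A|=83.4803
6. ⊥bis P1·P5 via (19.03,13.62): [(5.6288, 14.7988) (13.0696, 10.6935) (17.1281, 13.6251) (6.5296, 25.8801)]  |A|=83.4803
7. canonical 4-gon: [(5.6288, 14.7988) (13.0696, 10.6935) (17.1281, 13.6251) (6.5296, 25.8801)]
8. shoelace: 83.4803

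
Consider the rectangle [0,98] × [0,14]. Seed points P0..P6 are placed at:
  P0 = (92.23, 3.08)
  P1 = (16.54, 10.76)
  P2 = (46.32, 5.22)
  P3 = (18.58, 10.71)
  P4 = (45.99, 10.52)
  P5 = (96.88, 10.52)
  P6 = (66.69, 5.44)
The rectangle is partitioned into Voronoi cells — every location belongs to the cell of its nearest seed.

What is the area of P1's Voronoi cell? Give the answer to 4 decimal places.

Area of P1's cell: 244.5584

1. box [0,98]×[0,14]: [(0, 0) (98, 0) (98, 14) (0, 14)]
2. ⊥bis P1·P0 via (54.385,6.92): [(0, 0) (53.6829, 0) (55.1034, 14) (0, 14)]  |A|=761.5036
3. ⊥bis P1·P2 via (31.43,7.99): [(0, 0) (29.9436, 0) (32.548, 14) (0, 14)]  |A|=437.4416
4. ⊥bis P1·P3 via (17.56,10.735): [(0, 0) (17.2969, 0) (17.64, 14) (0, 14)]  |A|=244.5584
5. ⊥bis P1·P4 via (31.265,10.64): [(0, 0) (17.2969, 0) (17.64, 14) (0, 14)]  |A|=244.5584
6. ⊥bis P1·P5 via (56.71,10.64): [(0, 0) (17.2969, 0) (17.64, 14) (0, 14)]  |A|=244.5584
7. ⊥bis P1·P6 via (41.615,8.1): [(0, 0) (17.2969, 0) (17.64, 14) (0, 14)]  |A|=244.5584
8. canonical 4-gon: [(0, 0) (17.2969, 0) (17.64, 14) (0, 14)]
9. shoelace: 244.5584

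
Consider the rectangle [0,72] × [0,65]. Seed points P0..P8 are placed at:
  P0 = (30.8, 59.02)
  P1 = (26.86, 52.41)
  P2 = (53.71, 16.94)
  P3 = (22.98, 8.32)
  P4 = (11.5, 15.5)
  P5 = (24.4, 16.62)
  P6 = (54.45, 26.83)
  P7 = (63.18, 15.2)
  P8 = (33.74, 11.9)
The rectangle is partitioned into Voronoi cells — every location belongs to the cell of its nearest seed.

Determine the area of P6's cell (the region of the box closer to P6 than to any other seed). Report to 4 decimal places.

1. box [0,72]×[0,65]: [(0, 0) (72, 0) (72, 65) (0, 65)]
2. ⊥bis P6·P0 via (42.625,42.925): [(0, 11.6084) (0, 0) (72, 0) (72, 64.5068)]  |A|=2740.148
3. ⊥bis P6·P1 via (40.655,39.62): [(46.0571, 45.4465) (3.9214, 0) (72, 0) (72, 64.5068)]  |A|=2383.7162
4. ⊥bis P6·P2 via (54.08,21.885): [(46.0571, 45.4465) (26.1496, 23.9748) (72, 20.5442) (72, 64.5068)]  |A|=1096.6508
5. ⊥bis P6·P3 via (38.715,17.575): [(46.0571, 45.4465) (31.5346, 29.7829) (35.3559, 23.286) (72, 20.5442) (72, 64.5068)]  |A|=1068.0607
6. ⊥bis P6·P4 via (32.975,21.165): [(46.0571, 45.4465) (31.5346, 29.7829) (35.3559, 23.286) (72, 20.5442) (72, 64.5068)]  |A|=1068.0607
7. ⊥bis P6·P5 via (39.425,21.725): [(46.0571, 45.4465) (35.3053, 33.85) (38.9869, 23.0143) (72, 20.5442) (72, 64.5068)]  |A|=1028.8685
8. ⊥bis P6·P7 via (58.815,21.015): [(46.0571, 45.4465) (35.3053, 33.85) (38.9869, 23.0143) (59.4398, 21.484) (72, 30.9123) (72, 64.5068)]  |A|=963.7557
9. ⊥bis P6·P8 via (44.095,19.365): [(46.0571, 45.4465) (35.3053, 33.85) (36.7786, 29.5139) (41.6054, 22.8184) (59.4398, 21.484) (72, 30.9123) (72, 64.5068)]  |A|=955.4625
10. canonical 7-gon: [(46.0571, 45.4465) (35.3053, 33.85) (36.7786, 29.5139) (41.6054, 22.8184) (59.4398, 21.484) (72, 30.9123) (72, 64.5068)]
11. shoelace: 955.4625

Area of P6's cell: 955.4625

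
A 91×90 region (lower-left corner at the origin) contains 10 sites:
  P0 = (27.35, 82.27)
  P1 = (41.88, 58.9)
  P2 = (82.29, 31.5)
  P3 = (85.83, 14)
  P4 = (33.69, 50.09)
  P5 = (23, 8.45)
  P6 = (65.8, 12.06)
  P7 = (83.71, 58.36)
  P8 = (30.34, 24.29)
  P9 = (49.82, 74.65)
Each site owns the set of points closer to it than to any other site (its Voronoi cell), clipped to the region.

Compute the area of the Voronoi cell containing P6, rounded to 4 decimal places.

1. box [0,91]×[0,90]: [(0, 0) (91, 0) (91, 90) (0, 90)]
2. ⊥bis P6·P0 via (46.575,47.165): [(0, 21.6585) (0, 0) (91, 0) (91, 71.494)]  |A|=4238.4418
3. ⊥bis P6·P1 via (53.84,35.48): [(0, 7.9853) (0, 0) (91, 0) (91, 54.4567)]  |A|=2841.1086
4. ⊥bis P6·P2 via (74.045,21.78): [(56.3706, 36.7723) (0, 7.9853) (0, 0) (91, 0) (91, 7.3979)]  |A|=2026.3004
5. ⊥bis P6·P3 via (75.815,13.03): [(75.0501, 20.9274) (56.3706, 36.7723) (0, 7.9853) (0, 0) (77.077, 0)]  |A|=1821.6164
6. ⊥bis P6·P4 via (49.745,31.075): [(75.0501, 20.9274) (56.4315, 36.7207) (12.9408, 0) (77.077, 0)]  |A|=1356.3752
7. ⊥bis P6·P5 via (44.4,10.255): [(75.0501, 20.9274) (56.4315, 36.7207) (43.116, 25.4779) (45.265, 0) (77.077, 0)]  |A|=944.5991
8. ⊥bis P6·P7 via (74.755,35.21): [(75.0501, 20.9274) (56.4315, 36.7207) (43.116, 25.4779) (45.265, 0) (77.077, 0)]  |A|=944.5991
9. ⊥bis P6·P8 via (48.07,18.175): [(75.0501, 20.9274) (56.4315, 36.7207) (53.6589, 34.3796) (44.5844, 8.0688) (45.265, 0) (77.077, 0)]  |A|=846.2919
10. ⊥bis P6·P9 via (57.81,43.355): [(75.0501, 20.9274) (56.4315, 36.7207) (53.6589, 34.3796) (44.5844, 8.0688) (45.265, 0) (77.077, 0)]  |A|=846.2919
11. canonical 6-gon: [(75.0501, 20.9274) (56.4315, 36.7207) (53.6589, 34.3796) (44.5844, 8.0688) (45.265, 0) (77.077, 0)]
12. shoelace: 846.2919

Area of P6's cell: 846.2919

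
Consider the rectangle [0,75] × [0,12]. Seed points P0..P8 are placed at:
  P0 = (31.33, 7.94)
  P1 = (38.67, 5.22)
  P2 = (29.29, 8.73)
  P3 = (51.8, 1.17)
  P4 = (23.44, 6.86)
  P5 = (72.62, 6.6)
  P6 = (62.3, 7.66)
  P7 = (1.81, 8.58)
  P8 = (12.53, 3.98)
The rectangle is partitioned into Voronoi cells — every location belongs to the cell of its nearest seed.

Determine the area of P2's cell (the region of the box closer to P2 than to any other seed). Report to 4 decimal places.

1. box [0,75]×[0,12]: [(0, 0) (75, 0) (75, 12) (0, 12)]
2. ⊥bis P2·P0 via (30.31,8.335): [(0, 0) (27.0822, 0) (31.7293, 12) (0, 12)]  |A|=352.8691
3. ⊥bis P2·P1 via (33.98,6.975): [(0, 0) (27.0822, 0) (31.7293, 12) (0, 12)]  |A|=352.8691
4. ⊥bis P2·P3 via (40.545,4.95): [(0, 0) (27.0822, 0) (31.7293, 12) (0, 12)]  |A|=352.8691
5. ⊥bis P2·P4 via (26.365,7.795): [(28.0543, 2.5102) (31.7293, 12) (25.0208, 12)]  |A|=31.8309
6. ⊥bis P2·P5 via (50.955,7.665): [(28.0543, 2.5102) (31.7293, 12) (25.0208, 12)]  |A|=31.8309
7. ⊥bis P2·P6 via (45.795,8.195): [(28.0543, 2.5102) (31.7293, 12) (25.0208, 12)]  |A|=31.8309
8. ⊥bis P2·P7 via (15.55,8.655): [(28.0543, 2.5102) (31.7293, 12) (25.0208, 12)]  |A|=31.8309
9. ⊥bis P2·P8 via (20.91,6.355): [(28.0543, 2.5102) (31.7293, 12) (25.0208, 12)]  |A|=31.8309
10. canonical 3-gon: [(28.0543, 2.5102) (31.7293, 12) (25.0208, 12)]
11. shoelace: 31.8309

Area of P2's cell: 31.8309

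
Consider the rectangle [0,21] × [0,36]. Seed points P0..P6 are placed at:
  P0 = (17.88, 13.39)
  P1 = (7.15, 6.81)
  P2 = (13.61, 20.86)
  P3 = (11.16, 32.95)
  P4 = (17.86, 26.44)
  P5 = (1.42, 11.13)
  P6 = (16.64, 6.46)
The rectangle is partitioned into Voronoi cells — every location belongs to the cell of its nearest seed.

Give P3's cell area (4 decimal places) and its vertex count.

1. box [0,21]×[0,36]: [(0, 0) (21, 0) (21, 36) (0, 36)]
2. ⊥bis P3·P0 via (14.52,23.17): [(0, 18.1815) (21, 25.3963) (21, 36) (0, 36)]  |A|=298.4332
3. ⊥bis P3·P1 via (9.155,19.88): [(0, 21.2844) (6.2437, 20.3266) (21, 25.3963) (21, 36) (0, 36)]  |A|=288.7464
4. ⊥bis P3·P2 via (12.385,26.905): [(0, 24.3952) (21, 28.6508) (21, 36) (0, 36)]  |A|=199.0168
5. ⊥bis P3·P4 via (14.51,29.695): [(0, 24.3952) (11.6555, 26.7572) (20.6362, 36) (0, 36)]  |A|=162.9981
6. ⊥bis P3·P5 via (6.29,22.04): [(0, 24.8477) (0.6972, 24.5365) (11.6555, 26.7572) (20.6362, 36) (0, 36)]  |A|=162.8404
7. ⊥bis P3·P6 via (13.9,19.705): [(0, 24.8477) (0.6972, 24.5365) (11.6555, 26.7572) (20.6362, 36) (0, 36)]  |A|=162.8404
8. canonical 5-gon: [(0, 24.8477) (0.6972, 24.5365) (11.6555, 26.7572) (20.6362, 36) (0, 36)]
9. shoelace: 162.8404

Area of P3's cell: 162.8404 (5 vertices)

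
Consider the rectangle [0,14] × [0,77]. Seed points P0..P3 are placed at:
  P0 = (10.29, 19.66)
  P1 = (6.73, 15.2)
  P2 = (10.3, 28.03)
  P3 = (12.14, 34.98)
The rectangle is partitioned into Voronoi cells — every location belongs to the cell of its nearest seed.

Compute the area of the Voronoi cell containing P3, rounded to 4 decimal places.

1. box [0,14]×[0,77]: [(0, 0) (14, 0) (14, 77) (0, 77)]
2. ⊥bis P3·P0 via (11.215,27.32): [(0, 28.6743) (14, 26.9837) (14, 77) (0, 77)]  |A|=688.3941
3. ⊥bis P3·P1 via (9.435,25.09): [(0, 28.6743) (14, 26.9837) (14, 77) (0, 77)]  |A|=688.3941
4. ⊥bis P3·P2 via (11.22,31.505): [(0, 34.4755) (14, 30.769) (14, 77) (0, 77)]  |A|=621.2887
5. canonical 4-gon: [(0, 34.4755) (14, 30.769) (14, 77) (0, 77)]
6. shoelace: 621.2887

Area of P3's cell: 621.2887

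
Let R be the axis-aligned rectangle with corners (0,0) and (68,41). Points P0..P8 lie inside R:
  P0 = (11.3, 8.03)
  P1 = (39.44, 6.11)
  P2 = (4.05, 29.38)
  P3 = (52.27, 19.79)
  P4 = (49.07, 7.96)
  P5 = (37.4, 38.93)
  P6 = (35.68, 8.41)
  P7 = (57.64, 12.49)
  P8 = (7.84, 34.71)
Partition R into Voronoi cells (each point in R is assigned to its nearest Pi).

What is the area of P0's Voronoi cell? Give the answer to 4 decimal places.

Area of P0's cell: 468.7022

1. box [0,68]×[0,41]: [(0, 0) (68, 0) (68, 41) (0, 41)]
2. ⊥bis P0·P1 via (25.37,7.07): [(0, 0) (24.8876, 0) (27.6851, 41) (0, 41)]  |A|=1077.7396
3. ⊥bis P0·P2 via (7.675,18.705): [(0, 16.0987) (0, 0) (24.8876, 0) (26.6024, 25.1323)]  |A|=526.8744
4. ⊥bis P0·P3 via (31.785,13.91): [(0, 16.0987) (0, 0) (24.8876, 0) (26.6024, 25.1323)]  |A|=526.8744
5. ⊥bis P0·P4 via (30.185,7.995): [(0, 16.0987) (0, 0) (24.8876, 0) (26.6024, 25.1323)]  |A|=526.8744
6. ⊥bis P0·P5 via (24.35,23.48): [(23.6006, 24.113) (0, 16.0987) (0, 0) (24.8876, 0) (26.3731, 21.7712)]  |A|=521.9466
7. ⊥bis P0·P6 via (23.49,8.22): [(23.2442, 23.992) (0, 16.0987) (0, 0) (23.6181, 0)]  |A|=470.4233
8. ⊥bis P0·P7 via (34.47,10.26): [(23.2442, 23.992) (0, 16.0987) (0, 0) (23.6181, 0)]  |A|=470.4233
9. ⊥bis P0·P8 via (9.57,21.37): [(23.2574, 23.145) (19.2011, 22.619) (0, 16.0987) (0, 0) (23.6181, 0)]  |A|=468.7022
10. canonical 5-gon: [(23.2574, 23.145) (19.2011, 22.619) (0, 16.0987) (0, 0) (23.6181, 0)]
11. shoelace: 468.7022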